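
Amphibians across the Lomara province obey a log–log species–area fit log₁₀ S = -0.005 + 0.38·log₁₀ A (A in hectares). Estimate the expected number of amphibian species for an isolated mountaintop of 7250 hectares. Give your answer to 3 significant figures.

29.0

S = 0.9886 × 7250^0.38
ln S = ln 0.9886 + 0.38 × ln 7250 = -0.0115 + 0.38 × 8.8888 = 3.3662
S = e^3.3662 ≈ 28.97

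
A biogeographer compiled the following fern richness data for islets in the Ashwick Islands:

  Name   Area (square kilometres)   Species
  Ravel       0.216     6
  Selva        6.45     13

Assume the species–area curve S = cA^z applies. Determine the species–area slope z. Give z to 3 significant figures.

Taking logs: ln S = ln c + z ln A, so z = (ln S₂ − ln S₁)/(ln A₂ − ln A₁).
z = ln(13/6) / ln(6.45/0.216) = ln(2.167) / ln(29.86) = 0.7732 / 3.3966 = 0.2276

0.228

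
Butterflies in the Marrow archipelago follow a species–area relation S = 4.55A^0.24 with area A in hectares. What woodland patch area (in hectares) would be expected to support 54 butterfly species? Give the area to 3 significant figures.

30000 hectares

54 = 4.55 × A^0.24  ⇒  A^0.24 = 54/4.55 = 11.87
ln A = ln(11.87) / 0.24 = 2.4739 / 0.24 = 10.3077
A = e^10.3077 ≈ 29964 hectares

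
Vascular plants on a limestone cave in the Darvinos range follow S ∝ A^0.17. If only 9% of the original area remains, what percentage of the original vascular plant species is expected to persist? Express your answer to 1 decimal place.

66.4%

S_new/S_old = (A_new/A_old)^z = 0.09^0.17
= exp(0.17 × ln 0.09) = exp(0.17 × -2.4079) = exp(-0.4094) ≈ 0.6641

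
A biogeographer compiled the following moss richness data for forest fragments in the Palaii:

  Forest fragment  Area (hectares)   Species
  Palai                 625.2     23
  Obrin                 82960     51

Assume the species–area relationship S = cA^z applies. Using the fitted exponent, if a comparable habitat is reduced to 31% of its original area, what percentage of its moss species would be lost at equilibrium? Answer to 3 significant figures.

z = ln(51/23) / ln(82960/625.2) = 0.7963 / 4.8880 = 0.1629
S_new/S_old = (A_new/A_old)^z = 0.31^0.1629 = exp(0.1629 × -1.1712) = 0.8263
Fraction lost = 1 − 0.8263 = 0.1737

17.4%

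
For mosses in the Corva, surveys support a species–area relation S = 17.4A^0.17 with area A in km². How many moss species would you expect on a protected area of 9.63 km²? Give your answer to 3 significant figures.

25.6

S = 17.4 × 9.63^0.17
ln S = ln 17.4 + 0.17 × ln 9.63 = 2.8565 + 0.17 × 2.2649 = 3.2415
S = e^3.2415 ≈ 25.57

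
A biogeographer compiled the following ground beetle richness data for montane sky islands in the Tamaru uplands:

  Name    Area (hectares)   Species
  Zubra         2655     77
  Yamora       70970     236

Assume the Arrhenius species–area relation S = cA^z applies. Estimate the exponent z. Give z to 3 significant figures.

Taking logs: ln S = ln c + z ln A, so z = (ln S₂ − ln S₁)/(ln A₂ − ln A₁).
z = ln(236/77) / ln(70970/2655) = ln(3.065) / ln(26.73) = 1.1200 / 3.2858 = 0.3409

0.341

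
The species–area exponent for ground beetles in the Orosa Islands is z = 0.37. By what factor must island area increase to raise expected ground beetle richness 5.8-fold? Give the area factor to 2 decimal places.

115.70

(A₂/A₁)^0.37 = 5.8, so A₂/A₁ = 5.8^(1/0.37) = 5.8^2.703
ln(A₂/A₁) = ln 5.8 / 0.37 = 1.7579 / 0.37 = 4.7510
A₂/A₁ = e^4.7510 ≈ 115.7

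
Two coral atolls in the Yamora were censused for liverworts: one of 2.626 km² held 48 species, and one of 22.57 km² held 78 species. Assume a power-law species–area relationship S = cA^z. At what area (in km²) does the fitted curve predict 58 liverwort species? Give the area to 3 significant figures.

z = ln(78/48) / ln(22.57/2.626) = 0.4855 / 2.1512 = 0.2257
c = 48 / 2.626^0.2257 = 48 / 1.243 = 38.6
A = (58/38.6)^(1/0.2257) ⇒ ln A = ln(1.503)/0.2257 = 1.8039
A = e^1.8039 ≈ 6.074 km²

6.07 km²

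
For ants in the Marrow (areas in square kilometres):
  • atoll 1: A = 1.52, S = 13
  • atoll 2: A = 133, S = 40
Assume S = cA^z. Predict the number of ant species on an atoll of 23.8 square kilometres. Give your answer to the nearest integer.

z = ln(40/13) / ln(133/1.52) = 1.1239 / 4.4716 = 0.2513
c = 13 / 1.52^0.2513 = 13 / 1.111 = 11.7
S₃ = 11.7 × 23.8^0.2513 = 11.7 × 2.218 ≈ 25.96

26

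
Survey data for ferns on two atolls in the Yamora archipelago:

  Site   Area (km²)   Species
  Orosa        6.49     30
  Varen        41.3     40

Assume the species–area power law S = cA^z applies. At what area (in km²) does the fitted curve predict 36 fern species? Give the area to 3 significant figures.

21.0 km²

z = ln(40/30) / ln(41.3/6.49) = 0.2877 / 1.8506 = 0.1555
c = 30 / 6.49^0.1555 = 30 / 1.337 = 22.43
A = (36/22.43)^(1/0.1555) ⇒ ln A = ln(1.605)/0.1555 = 3.0431
A = e^3.0431 ≈ 20.97 km²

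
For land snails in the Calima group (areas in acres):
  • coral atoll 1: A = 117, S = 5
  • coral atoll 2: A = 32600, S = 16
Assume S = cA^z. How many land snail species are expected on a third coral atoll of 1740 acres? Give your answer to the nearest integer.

9

z = ln(16/5) / ln(32600/117) = 1.1632 / 5.6299 = 0.2066
c = 5 / 117^0.2066 = 5 / 2.675 = 1.869
S₃ = 1.869 × 1740^0.2066 = 1.869 × 4.672 ≈ 8.733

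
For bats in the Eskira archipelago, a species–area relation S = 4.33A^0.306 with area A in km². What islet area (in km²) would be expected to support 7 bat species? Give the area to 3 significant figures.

4.81 km²

7 = 4.33 × A^0.306  ⇒  A^0.306 = 7/4.33 = 1.617
ln A = ln(1.617) / 0.306 = 0.4803 / 0.306 = 1.5697
A = e^1.5697 ≈ 4.805 km²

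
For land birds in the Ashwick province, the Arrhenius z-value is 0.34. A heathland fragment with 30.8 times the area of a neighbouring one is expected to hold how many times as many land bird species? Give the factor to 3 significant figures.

3.21

S₂/S₁ = (A₂/A₁)^z = 30.8^0.34
ln(S₂/S₁) = 0.34 × ln 30.8 = 0.34 × 3.4275 = 1.1654
S₂/S₁ = e^1.1654 ≈ 3.207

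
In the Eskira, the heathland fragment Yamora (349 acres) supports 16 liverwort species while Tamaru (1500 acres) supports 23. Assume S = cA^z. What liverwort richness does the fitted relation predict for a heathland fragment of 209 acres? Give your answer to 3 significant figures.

z = ln(23/16) / ln(1500/349) = 0.3629 / 1.4581 = 0.2489
c = 16 / 349^0.2489 = 16 / 4.294 = 3.726
S₃ = 3.726 × 209^0.2489 = 3.726 × 3.78 ≈ 14.08

14.1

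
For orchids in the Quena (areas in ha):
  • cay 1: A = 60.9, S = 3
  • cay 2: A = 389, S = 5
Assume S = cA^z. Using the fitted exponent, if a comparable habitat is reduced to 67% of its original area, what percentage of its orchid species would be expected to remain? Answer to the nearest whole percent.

90%

z = ln(5/3) / ln(389/60.9) = 0.5108 / 1.8543 = 0.2755
S_new/S_old = (A_new/A_old)^z = 0.67^0.2755 = exp(0.2755 × -0.4005) = 0.8955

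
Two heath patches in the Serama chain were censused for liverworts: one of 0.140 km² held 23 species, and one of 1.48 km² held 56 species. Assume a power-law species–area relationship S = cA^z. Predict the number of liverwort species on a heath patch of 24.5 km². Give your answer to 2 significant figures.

160

z = ln(56/23) / ln(1.48/0.14) = 0.8899 / 2.3582 = 0.3774
c = 23 / 0.14^0.3774 = 23 / 0.4762 = 48.3
S₃ = 48.3 × 24.5^0.3774 = 48.3 × 3.344 ≈ 161.5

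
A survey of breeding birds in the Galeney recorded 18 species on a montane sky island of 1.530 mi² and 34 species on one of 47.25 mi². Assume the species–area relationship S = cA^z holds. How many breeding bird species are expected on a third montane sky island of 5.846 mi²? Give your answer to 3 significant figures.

23.1

z = ln(34/18) / ln(47.25/1.53) = 0.6360 / 3.4302 = 0.1854
c = 18 / 1.53^0.1854 = 18 / 1.082 = 16.64
S₃ = 16.64 × 5.846^0.1854 = 16.64 × 1.387 ≈ 23.08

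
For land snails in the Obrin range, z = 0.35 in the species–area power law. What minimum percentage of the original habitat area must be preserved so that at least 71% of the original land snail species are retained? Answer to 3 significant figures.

Need (A_new/A_old)^0.35 = 0.71, so A_new/A_old = 0.71^(1/0.35) = 0.71^2.857
ln(A_new/A_old) = ln 0.71 / 0.35 = -0.3425 / 0.35 = -0.9785
A_new/A_old = e^-0.9785 ≈ 0.3759

37.6%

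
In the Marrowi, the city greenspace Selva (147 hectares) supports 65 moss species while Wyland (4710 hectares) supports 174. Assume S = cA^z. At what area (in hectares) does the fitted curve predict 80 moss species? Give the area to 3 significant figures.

305 hectares

z = ln(174/65) / ln(4710/147) = 0.9847 / 3.4670 = 0.2840
c = 65 / 147^0.2840 = 65 / 4.126 = 15.75
A = (80/15.75)^(1/0.2840) ⇒ ln A = ln(5.078)/0.2840 = 5.7215
A = e^5.7215 ≈ 305.4 hectares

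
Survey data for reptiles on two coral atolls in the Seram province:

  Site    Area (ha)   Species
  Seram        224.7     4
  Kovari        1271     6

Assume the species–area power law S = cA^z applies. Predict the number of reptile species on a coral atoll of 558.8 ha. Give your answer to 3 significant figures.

z = ln(6/4) / ln(1271/224.7) = 0.4055 / 1.7328 = 0.2340
c = 4 / 224.7^0.2340 = 4 / 3.55 = 1.127
S₃ = 1.127 × 558.8^0.2340 = 1.127 × 4.394 ≈ 4.95

4.95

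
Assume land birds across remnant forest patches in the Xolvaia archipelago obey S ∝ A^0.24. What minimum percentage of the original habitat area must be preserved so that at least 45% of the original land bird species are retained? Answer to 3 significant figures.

3.59%

Need (A_new/A_old)^0.24 = 0.45, so A_new/A_old = 0.45^(1/0.24) = 0.45^4.167
ln(A_new/A_old) = ln 0.45 / 0.24 = -0.7985 / 0.24 = -3.3271
A_new/A_old = e^-3.3271 ≈ 0.0359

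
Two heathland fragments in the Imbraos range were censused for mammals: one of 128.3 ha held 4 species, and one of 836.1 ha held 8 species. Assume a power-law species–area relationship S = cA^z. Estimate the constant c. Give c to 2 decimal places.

0.66

z = ln(S₂/S₁) / ln(A₂/A₁) = ln(8/4) / ln(836.1/128.3) = 0.6931 / 1.8744 = 0.3698
c = S₁ / A₁^z = 4 / 128.3^0.3698 = 4 / 6.02 = 0.6644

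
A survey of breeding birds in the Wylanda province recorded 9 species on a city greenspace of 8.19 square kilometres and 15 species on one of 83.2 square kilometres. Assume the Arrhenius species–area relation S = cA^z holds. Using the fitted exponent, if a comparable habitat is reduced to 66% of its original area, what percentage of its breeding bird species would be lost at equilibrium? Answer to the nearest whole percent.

9%

z = ln(15/9) / ln(83.2/8.19) = 0.5108 / 2.3183 = 0.2203
S_new/S_old = (A_new/A_old)^z = 0.66^0.2203 = exp(0.2203 × -0.4155) = 0.9125
Fraction lost = 1 − 0.9125 = 0.08749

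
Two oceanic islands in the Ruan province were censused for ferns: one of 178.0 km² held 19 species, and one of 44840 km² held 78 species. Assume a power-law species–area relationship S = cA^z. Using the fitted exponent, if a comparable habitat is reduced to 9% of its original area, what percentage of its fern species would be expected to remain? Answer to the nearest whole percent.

z = ln(78/19) / ln(44840/178) = 1.4123 / 5.5291 = 0.2554
S_new/S_old = (A_new/A_old)^z = 0.09^0.2554 = exp(0.2554 × -2.4079) = 0.5406

54%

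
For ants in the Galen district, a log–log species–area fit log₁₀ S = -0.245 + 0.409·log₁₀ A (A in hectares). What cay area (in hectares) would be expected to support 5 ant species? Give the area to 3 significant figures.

203 hectares

5 = 0.5689 × A^0.409  ⇒  A^0.409 = 5/0.5689 = 8.79
ln A = ln(8.79) / 0.409 = 2.1736 / 0.409 = 5.3144
A = e^5.3144 ≈ 203.2 hectares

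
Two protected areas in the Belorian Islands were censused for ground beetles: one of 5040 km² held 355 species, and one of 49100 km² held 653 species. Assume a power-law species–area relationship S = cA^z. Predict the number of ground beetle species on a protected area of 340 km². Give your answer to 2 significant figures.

z = ln(653/355) / ln(49100/5040) = 0.6095 / 2.2765 = 0.2677
c = 355 / 5040^0.2677 = 355 / 9.8 = 36.22
S₃ = 36.22 × 340^0.2677 = 36.22 × 4.761 ≈ 172.5

170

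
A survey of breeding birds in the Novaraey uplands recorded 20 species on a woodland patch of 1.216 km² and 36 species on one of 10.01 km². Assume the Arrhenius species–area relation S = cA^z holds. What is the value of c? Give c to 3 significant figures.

18.9

z = ln(S₂/S₁) / ln(A₂/A₁) = ln(36/20) / ln(10.01/1.216) = 0.5878 / 2.1080 = 0.2788
c = S₁ / A₁^z = 20 / 1.216^0.2788 = 20 / 1.056 = 18.94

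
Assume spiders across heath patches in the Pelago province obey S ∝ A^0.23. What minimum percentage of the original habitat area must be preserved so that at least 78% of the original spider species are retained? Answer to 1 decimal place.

Need (A_new/A_old)^0.23 = 0.78, so A_new/A_old = 0.78^(1/0.23) = 0.78^4.348
ln(A_new/A_old) = ln 0.78 / 0.23 = -0.2485 / 0.23 = -1.0803
A_new/A_old = e^-1.0803 ≈ 0.3395

34.0%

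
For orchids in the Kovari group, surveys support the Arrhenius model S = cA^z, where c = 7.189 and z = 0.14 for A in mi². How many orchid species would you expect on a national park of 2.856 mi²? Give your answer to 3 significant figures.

S = 7.189 × 2.856^0.14
ln S = ln 7.189 + 0.14 × ln 2.856 = 1.9726 + 0.14 × 1.0494 = 2.1195
S = e^2.1195 ≈ 8.327

8.33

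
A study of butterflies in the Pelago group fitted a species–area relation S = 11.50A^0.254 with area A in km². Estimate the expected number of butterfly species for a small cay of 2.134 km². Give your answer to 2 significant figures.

14

S = 11.5 × 2.134^0.254 = 11.5 × 1.212 ≈ 13.94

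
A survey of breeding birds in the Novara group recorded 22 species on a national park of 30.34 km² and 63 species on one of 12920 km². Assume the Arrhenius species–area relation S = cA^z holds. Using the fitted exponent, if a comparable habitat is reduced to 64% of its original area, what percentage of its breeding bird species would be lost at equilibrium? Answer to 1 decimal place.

7.5%

z = ln(63/22) / ln(12920/30.34) = 1.0521 / 6.0541 = 0.1738
S_new/S_old = (A_new/A_old)^z = 0.64^0.1738 = exp(0.1738 × -0.4463) = 0.9254
Fraction lost = 1 − 0.9254 = 0.07463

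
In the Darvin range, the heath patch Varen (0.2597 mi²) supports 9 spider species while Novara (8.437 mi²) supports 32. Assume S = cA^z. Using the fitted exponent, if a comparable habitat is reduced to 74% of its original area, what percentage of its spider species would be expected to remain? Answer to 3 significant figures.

89.6%

z = ln(32/9) / ln(8.437/0.2597) = 1.2685 / 3.4809 = 0.3644
S_new/S_old = (A_new/A_old)^z = 0.74^0.3644 = exp(0.3644 × -0.3011) = 0.8961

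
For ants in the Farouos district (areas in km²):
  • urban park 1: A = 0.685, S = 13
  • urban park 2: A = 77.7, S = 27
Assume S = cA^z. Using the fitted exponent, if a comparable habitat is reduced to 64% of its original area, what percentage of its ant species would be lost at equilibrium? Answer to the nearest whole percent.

z = ln(27/13) / ln(77.7/0.685) = 0.7309 / 4.7312 = 0.1545
S_new/S_old = (A_new/A_old)^z = 0.64^0.1545 = exp(0.1545 × -0.4463) = 0.9334
Fraction lost = 1 − 0.9334 = 0.06662

7%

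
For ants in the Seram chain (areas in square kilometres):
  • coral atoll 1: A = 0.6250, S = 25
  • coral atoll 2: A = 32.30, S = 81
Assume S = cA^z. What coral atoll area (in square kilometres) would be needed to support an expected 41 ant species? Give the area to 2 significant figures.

3.3 square kilometres

z = ln(81/25) / ln(32.3/0.625) = 1.1756 / 3.9451 = 0.2980
c = 25 / 0.625^0.2980 = 25 / 0.8693 = 28.76
A = (41/28.76)^(1/0.2980) ⇒ ln A = ln(1.426)/0.2980 = 1.1901
A = e^1.1901 ≈ 3.288 square kilometres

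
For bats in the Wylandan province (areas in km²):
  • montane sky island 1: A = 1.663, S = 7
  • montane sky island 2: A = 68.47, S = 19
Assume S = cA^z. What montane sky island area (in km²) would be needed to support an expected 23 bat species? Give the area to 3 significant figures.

z = ln(19/7) / ln(68.47/1.663) = 0.9985 / 3.7178 = 0.2686
c = 7 / 1.663^0.2686 = 7 / 1.146 = 6.106
A = (23/6.106)^(1/0.2686) ⇒ ln A = ln(3.767)/0.2686 = 4.9377
A = e^4.9377 ≈ 139.5 km²

139 km²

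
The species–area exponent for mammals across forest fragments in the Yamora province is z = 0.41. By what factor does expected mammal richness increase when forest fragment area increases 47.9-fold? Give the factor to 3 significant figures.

S₂/S₁ = (A₂/A₁)^z = 47.9^0.41
ln(S₂/S₁) = 0.41 × ln 47.9 = 0.41 × 3.8691 = 1.5863
S₂/S₁ = e^1.5863 ≈ 4.886

4.89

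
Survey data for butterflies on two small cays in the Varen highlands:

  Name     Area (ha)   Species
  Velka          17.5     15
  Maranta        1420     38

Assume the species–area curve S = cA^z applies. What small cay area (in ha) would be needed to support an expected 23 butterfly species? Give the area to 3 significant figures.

z = ln(38/15) / ln(1420/17.5) = 0.9295 / 4.3962 = 0.2114
c = 15 / 17.5^0.2114 = 15 / 1.832 = 8.19
A = (23/8.19)^(1/0.2114) ⇒ ln A = ln(2.808)/0.2114 = 4.8838
A = e^4.8838 ≈ 132.1 ha

132 ha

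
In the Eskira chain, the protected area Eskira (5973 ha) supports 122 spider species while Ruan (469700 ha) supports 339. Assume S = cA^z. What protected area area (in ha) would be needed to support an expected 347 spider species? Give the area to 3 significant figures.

z = ln(339/122) / ln(469700/5973) = 1.0220 / 4.3648 = 0.2341
c = 122 / 5973^0.2341 = 122 / 7.659 = 15.93
A = (347/15.93)^(1/0.2341) ⇒ ln A = ln(21.78)/0.2341 = 13.1595
A = e^13.1595 ≈ 518901 ha

519000 ha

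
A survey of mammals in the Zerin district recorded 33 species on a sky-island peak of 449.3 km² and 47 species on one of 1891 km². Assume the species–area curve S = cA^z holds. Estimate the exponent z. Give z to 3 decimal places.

Taking logs: ln S = ln c + z ln A, so z = (ln S₂ − ln S₁)/(ln A₂ − ln A₁).
z = ln(47/33) / ln(1891/449.3) = ln(1.424) / ln(4.209) = 0.3536 / 1.4372 = 0.2461

0.246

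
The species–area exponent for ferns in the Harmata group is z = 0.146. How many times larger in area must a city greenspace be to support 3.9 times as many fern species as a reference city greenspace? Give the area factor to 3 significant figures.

(A₂/A₁)^0.146 = 3.9, so A₂/A₁ = 3.9^(1/0.146) = 3.9^6.849
ln(A₂/A₁) = ln 3.9 / 0.146 = 1.3610 / 0.146 = 9.3218
A₂/A₁ = e^9.3218 ≈ 11179

11200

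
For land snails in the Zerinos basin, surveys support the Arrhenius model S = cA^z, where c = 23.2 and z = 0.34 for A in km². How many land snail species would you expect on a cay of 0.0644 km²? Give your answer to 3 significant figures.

S = 23.2 × 0.0644^0.34
ln S = ln 23.2 + 0.34 × ln 0.0644 = 3.1442 + 0.34 × -2.7426 = 2.2117
S = e^2.2117 ≈ 9.131

9.13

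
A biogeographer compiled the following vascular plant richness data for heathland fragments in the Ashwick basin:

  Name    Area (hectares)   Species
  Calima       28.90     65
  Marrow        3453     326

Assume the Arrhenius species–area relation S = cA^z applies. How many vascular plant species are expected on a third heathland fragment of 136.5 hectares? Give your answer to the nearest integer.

110

z = ln(326/65) / ln(3453/28.9) = 1.6125 / 4.7832 = 0.3371
c = 65 / 28.9^0.3371 = 65 / 3.108 = 20.91
S₃ = 20.91 × 136.5^0.3371 = 20.91 × 5.246 ≈ 109.7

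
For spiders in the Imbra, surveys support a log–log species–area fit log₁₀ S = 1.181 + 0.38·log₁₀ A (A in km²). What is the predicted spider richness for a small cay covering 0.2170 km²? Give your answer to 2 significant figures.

8.5

S = 15.17 × 0.217^0.38
ln S = ln 15.17 + 0.38 × ln 0.217 = 2.7194 + 0.38 × -1.5279 = 2.1388
S = e^2.1388 ≈ 8.489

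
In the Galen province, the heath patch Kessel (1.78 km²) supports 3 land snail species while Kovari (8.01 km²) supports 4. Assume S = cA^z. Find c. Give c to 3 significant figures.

2.69

z = ln(S₂/S₁) / ln(A₂/A₁) = ln(4/3) / ln(8.01/1.78) = 0.2877 / 1.5041 = 0.1913
c = S₁ / A₁^z = 3 / 1.78^0.1913 = 3 / 1.117 = 2.687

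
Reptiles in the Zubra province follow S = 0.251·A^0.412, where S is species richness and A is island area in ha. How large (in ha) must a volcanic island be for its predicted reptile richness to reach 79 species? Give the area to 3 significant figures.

79 = 0.251 × A^0.412  ⇒  A^0.412 = 79/0.251 = 314.7
ln A = ln(314.7) / 0.412 = 5.7518 / 0.412 = 13.9606
A = e^13.9606 ≈ 1156095 ha

1160000 ha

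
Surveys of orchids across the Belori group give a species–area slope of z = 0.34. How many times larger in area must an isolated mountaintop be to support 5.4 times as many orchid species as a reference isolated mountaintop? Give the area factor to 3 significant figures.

(A₂/A₁)^0.34 = 5.4, so A₂/A₁ = 5.4^(1/0.34) = 5.4^2.941
ln(A₂/A₁) = ln 5.4 / 0.34 = 1.6864 / 0.34 = 4.9600
A₂/A₁ = e^4.9600 ≈ 142.6

143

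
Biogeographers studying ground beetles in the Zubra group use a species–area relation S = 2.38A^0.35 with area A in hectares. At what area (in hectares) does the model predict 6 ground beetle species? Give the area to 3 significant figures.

6 = 2.38 × A^0.35  ⇒  A^0.35 = 6/2.38 = 2.521
ln A = ln(2.521) / 0.35 = 0.9247 / 0.35 = 2.6419
A = e^2.6419 ≈ 14.04 hectares

14.0 hectares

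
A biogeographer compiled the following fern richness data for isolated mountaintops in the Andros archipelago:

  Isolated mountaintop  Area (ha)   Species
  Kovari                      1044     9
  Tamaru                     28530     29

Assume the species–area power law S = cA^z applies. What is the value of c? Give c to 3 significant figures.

z = ln(S₂/S₁) / ln(A₂/A₁) = ln(29/9) / ln(28530/1044) = 1.1701 / 3.3079 = 0.3537
c = S₁ / A₁^z = 9 / 1044^0.3537 = 9 / 11.69 = 0.77

0.770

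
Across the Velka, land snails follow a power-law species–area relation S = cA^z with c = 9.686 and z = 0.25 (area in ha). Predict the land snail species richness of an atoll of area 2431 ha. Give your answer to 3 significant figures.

S = 9.686 × 2431^0.25
ln S = ln 9.686 + 0.25 × ln 2431 = 2.2707 + 0.25 × 7.7961 = 4.2197
S = e^4.2197 ≈ 68.01

68.0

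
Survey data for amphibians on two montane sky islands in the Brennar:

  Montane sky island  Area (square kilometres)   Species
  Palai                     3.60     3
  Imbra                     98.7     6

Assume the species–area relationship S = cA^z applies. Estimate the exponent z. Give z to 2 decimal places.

Taking logs: ln S = ln c + z ln A, so z = (ln S₂ − ln S₁)/(ln A₂ − ln A₁).
z = ln(6/3) / ln(98.7/3.6) = ln(2) / ln(27.42) = 0.6931 / 3.3112 = 0.2093

0.21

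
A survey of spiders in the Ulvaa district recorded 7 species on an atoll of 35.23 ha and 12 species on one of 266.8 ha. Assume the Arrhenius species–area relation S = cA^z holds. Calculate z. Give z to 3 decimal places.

0.266

Taking logs: ln S = ln c + z ln A, so z = (ln S₂ − ln S₁)/(ln A₂ − ln A₁).
z = ln(12/7) / ln(266.8/35.23) = ln(1.714) / ln(7.573) = 0.5390 / 2.0246 = 0.2662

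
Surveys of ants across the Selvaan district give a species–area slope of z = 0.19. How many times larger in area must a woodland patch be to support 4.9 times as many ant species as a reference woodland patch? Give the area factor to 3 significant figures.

(A₂/A₁)^0.19 = 4.9, so A₂/A₁ = 4.9^(1/0.19) = 4.9^5.263
ln(A₂/A₁) = ln 4.9 / 0.19 = 1.5892 / 0.19 = 8.3644
A₂/A₁ = e^8.3644 ≈ 4292

4290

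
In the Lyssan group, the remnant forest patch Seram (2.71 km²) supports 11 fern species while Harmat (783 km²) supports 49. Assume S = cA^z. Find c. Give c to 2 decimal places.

8.46

z = ln(S₂/S₁) / ln(A₂/A₁) = ln(49/11) / ln(783/2.71) = 1.4939 / 5.6662 = 0.2637
c = S₁ / A₁^z = 11 / 2.71^0.2637 = 11 / 1.301 = 8.457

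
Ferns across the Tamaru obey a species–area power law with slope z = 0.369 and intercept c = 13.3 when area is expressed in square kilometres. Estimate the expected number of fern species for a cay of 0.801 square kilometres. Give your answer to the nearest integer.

S = 13.3 × 0.801^0.369
ln S = ln 13.3 + 0.369 × ln 0.801 = 2.5878 + 0.369 × -0.2219 = 2.5059
S = e^2.5059 ≈ 12.25

12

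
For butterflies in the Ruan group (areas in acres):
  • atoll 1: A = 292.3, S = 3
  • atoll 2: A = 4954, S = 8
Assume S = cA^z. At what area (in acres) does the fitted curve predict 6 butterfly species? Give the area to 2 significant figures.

2200 acres

z = ln(8/3) / ln(4954/292.3) = 0.9808 / 2.8302 = 0.3466
c = 3 / 292.3^0.3466 = 3 / 7.154 = 0.4193
A = (6/0.4193)^(1/0.3466) ⇒ ln A = ln(14.31)/0.3466 = 7.6778
A = e^7.6778 ≈ 2160 acres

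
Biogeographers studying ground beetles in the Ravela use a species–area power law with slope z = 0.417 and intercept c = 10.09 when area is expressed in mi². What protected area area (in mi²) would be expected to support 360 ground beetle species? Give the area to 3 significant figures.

360 = 10.09 × A^0.417  ⇒  A^0.417 = 360/10.09 = 35.68
ln A = ln(35.68) / 0.417 = 3.5746 / 0.417 = 8.5721
A = e^8.5721 ≈ 5282 mi²

5280 mi²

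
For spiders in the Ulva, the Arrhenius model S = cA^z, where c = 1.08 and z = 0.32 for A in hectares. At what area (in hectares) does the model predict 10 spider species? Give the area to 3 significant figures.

10 = 1.08 × A^0.32  ⇒  A^0.32 = 10/1.08 = 9.259
ln A = ln(9.259) / 0.32 = 2.2256 / 0.32 = 6.9551
A = e^6.9551 ≈ 1048 hectares

1050 hectares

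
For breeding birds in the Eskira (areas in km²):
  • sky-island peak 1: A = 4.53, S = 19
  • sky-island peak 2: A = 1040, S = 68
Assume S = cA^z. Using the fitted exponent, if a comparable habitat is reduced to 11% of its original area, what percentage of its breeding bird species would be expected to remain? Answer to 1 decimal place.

z = ln(68/19) / ln(1040/4.53) = 1.2751 / 5.4363 = 0.2345
S_new/S_old = (A_new/A_old)^z = 0.11^0.2345 = exp(0.2345 × -2.2073) = 0.5959

59.6%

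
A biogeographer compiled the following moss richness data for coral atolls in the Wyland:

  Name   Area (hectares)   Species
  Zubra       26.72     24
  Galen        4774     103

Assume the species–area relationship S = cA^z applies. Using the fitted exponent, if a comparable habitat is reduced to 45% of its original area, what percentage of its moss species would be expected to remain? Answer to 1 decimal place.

z = ln(103/24) / ln(4774/26.72) = 1.4567 / 5.1855 = 0.2809
S_new/S_old = (A_new/A_old)^z = 0.45^0.2809 = exp(0.2809 × -0.7985) = 0.7991

79.9%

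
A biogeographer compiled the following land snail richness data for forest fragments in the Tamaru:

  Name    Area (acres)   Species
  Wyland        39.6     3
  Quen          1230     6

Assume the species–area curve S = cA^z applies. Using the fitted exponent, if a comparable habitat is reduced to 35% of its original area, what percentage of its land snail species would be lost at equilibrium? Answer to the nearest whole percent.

z = ln(6/3) / ln(1230/39.6) = 0.6931 / 3.4359 = 0.2017
S_new/S_old = (A_new/A_old)^z = 0.35^0.2017 = exp(0.2017 × -1.0498) = 0.8091
Fraction lost = 1 − 0.8091 = 0.1909

19%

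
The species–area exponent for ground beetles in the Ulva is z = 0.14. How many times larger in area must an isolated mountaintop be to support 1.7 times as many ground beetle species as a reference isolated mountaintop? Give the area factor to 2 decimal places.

44.27

(A₂/A₁)^0.14 = 1.7, so A₂/A₁ = 1.7^(1/0.14) = 1.7^7.143
ln(A₂/A₁) = ln 1.7 / 0.14 = 0.5306 / 0.14 = 3.7902
A₂/A₁ = e^3.7902 ≈ 44.27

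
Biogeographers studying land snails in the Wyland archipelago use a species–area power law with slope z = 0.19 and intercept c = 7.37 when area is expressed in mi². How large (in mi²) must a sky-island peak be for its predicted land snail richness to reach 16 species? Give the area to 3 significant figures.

16 = 7.37 × A^0.19  ⇒  A^0.19 = 16/7.37 = 2.171
ln A = ln(2.171) / 0.19 = 0.7752 / 0.19 = 4.0798
A = e^4.0798 ≈ 59.14 mi²

59.1 mi²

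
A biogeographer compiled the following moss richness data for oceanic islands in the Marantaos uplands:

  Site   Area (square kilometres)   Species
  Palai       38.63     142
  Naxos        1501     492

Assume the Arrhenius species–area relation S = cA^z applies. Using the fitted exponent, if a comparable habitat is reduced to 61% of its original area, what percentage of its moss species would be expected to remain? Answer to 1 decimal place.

84.5%

z = ln(492/142) / ln(1501/38.63) = 1.2427 / 3.6599 = 0.3395
S_new/S_old = (A_new/A_old)^z = 0.61^0.3395 = exp(0.3395 × -0.4943) = 0.8455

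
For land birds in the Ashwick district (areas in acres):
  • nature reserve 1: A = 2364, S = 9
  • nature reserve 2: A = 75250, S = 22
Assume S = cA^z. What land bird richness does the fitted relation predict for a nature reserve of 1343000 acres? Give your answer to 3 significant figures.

z = ln(22/9) / ln(75250/2364) = 0.8938 / 3.4605 = 0.2583
c = 9 / 2364^0.2583 = 9 / 7.437 = 1.21
S₃ = 1.21 × 1343000^0.2583 = 1.21 × 38.27 ≈ 46.31

46.3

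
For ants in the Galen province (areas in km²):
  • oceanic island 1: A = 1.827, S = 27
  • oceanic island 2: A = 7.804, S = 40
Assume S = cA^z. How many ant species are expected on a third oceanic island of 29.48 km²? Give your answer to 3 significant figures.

z = ln(40/27) / ln(7.804/1.827) = 0.3930 / 1.4520 = 0.2707
c = 27 / 1.827^0.2707 = 27 / 1.177 = 22.94
S₃ = 22.94 × 29.48^0.2707 = 22.94 × 2.499 ≈ 57.32

57.3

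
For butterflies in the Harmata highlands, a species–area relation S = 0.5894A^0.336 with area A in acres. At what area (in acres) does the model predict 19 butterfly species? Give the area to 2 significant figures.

31000 acres

19 = 0.5894 × A^0.336  ⇒  A^0.336 = 19/0.5894 = 32.24
ln A = ln(32.24) / 0.336 = 3.4731 / 0.336 = 10.3366
A = e^10.3366 ≈ 30840 acres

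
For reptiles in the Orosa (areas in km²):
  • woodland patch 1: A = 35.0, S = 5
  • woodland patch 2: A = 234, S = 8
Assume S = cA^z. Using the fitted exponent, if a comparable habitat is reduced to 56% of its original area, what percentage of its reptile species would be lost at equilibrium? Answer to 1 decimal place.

13.4%

z = ln(8/5) / ln(234/35) = 0.4700 / 1.9000 = 0.2474
S_new/S_old = (A_new/A_old)^z = 0.56^0.2474 = exp(0.2474 × -0.5798) = 0.8664
Fraction lost = 1 − 0.8664 = 0.1336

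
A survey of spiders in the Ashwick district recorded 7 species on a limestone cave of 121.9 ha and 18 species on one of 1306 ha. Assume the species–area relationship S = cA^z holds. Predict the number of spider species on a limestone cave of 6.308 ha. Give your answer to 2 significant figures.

z = ln(18/7) / ln(1306/121.9) = 0.9445 / 2.3715 = 0.3983
c = 7 / 121.9^0.3983 = 7 / 6.773 = 1.034
S₃ = 1.034 × 6.308^0.3983 = 1.034 × 2.082 ≈ 2.152

2.2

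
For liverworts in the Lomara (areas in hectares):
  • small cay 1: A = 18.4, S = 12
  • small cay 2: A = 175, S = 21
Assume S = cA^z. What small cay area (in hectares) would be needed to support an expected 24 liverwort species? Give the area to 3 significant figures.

z = ln(21/12) / ln(175/18.4) = 0.5596 / 2.2524 = 0.2484
c = 12 / 18.4^0.2484 = 12 / 2.062 = 5.82
A = (24/5.82)^(1/0.2484) ⇒ ln A = ln(4.124)/0.2484 = 5.7022
A = e^5.7022 ≈ 299.5 hectares

300 hectares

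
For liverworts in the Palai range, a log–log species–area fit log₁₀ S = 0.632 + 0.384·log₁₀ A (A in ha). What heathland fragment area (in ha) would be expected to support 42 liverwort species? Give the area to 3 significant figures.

42 = 4.285 × A^0.384  ⇒  A^0.384 = 42/4.285 = 9.801
ln A = ln(9.801) / 0.384 = 2.2824 / 0.384 = 5.9438
A = e^5.9438 ≈ 381.4 ha

381 ha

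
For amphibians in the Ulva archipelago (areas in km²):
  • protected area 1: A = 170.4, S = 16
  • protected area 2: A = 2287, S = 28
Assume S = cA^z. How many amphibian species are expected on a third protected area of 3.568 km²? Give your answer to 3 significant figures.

6.95

z = ln(28/16) / ln(2287/170.4) = 0.5596 / 2.5968 = 0.2155
c = 16 / 170.4^0.2155 = 16 / 3.026 = 5.287
S₃ = 5.287 × 3.568^0.2155 = 5.287 × 1.315 ≈ 6.955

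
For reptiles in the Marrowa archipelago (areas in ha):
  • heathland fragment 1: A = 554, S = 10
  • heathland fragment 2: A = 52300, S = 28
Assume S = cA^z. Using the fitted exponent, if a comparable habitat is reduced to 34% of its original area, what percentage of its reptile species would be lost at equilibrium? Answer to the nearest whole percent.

z = ln(28/10) / ln(52300/554) = 1.0296 / 4.5476 = 0.2264
S_new/S_old = (A_new/A_old)^z = 0.34^0.2264 = exp(0.2264 × -1.0788) = 0.7833
Fraction lost = 1 − 0.7833 = 0.2167

22%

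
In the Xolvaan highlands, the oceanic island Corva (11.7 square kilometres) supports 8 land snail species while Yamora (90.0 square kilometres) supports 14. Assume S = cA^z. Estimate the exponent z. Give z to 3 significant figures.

0.274

Taking logs: ln S = ln c + z ln A, so z = (ln S₂ − ln S₁)/(ln A₂ − ln A₁).
z = ln(14/8) / ln(90/11.7) = ln(1.75) / ln(7.692) = 0.5596 / 2.0402 = 0.2743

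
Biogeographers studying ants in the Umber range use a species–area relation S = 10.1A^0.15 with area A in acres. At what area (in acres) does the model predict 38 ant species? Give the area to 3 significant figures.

38 = 10.1 × A^0.15  ⇒  A^0.15 = 38/10.1 = 3.762
ln A = ln(3.762) / 0.15 = 1.3251 / 0.15 = 8.8337
A = e^8.8337 ≈ 6861 acres

6860 acres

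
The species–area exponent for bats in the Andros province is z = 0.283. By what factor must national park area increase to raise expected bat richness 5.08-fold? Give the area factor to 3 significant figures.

(A₂/A₁)^0.283 = 5.08, so A₂/A₁ = 5.08^(1/0.283) = 5.08^3.534
ln(A₂/A₁) = ln 5.08 / 0.283 = 1.6253 / 0.283 = 5.7431
A₂/A₁ = e^5.7431 ≈ 312

312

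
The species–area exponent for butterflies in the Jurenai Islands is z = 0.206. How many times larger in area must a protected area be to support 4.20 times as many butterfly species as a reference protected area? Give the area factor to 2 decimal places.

(A₂/A₁)^0.206 = 4.2, so A₂/A₁ = 4.2^(1/0.206) = 4.2^4.854
ln(A₂/A₁) = ln 4.2 / 0.206 = 1.4351 / 0.206 = 6.9664
A₂/A₁ = e^6.9664 ≈ 1060

1060.43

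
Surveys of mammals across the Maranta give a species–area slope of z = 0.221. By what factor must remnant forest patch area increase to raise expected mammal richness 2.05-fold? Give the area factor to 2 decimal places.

(A₂/A₁)^0.221 = 2.05, so A₂/A₁ = 2.05^(1/0.221) = 2.05^4.525
ln(A₂/A₁) = ln 2.05 / 0.221 = 0.7178 / 0.221 = 3.2481
A₂/A₁ = e^3.2481 ≈ 25.74

25.74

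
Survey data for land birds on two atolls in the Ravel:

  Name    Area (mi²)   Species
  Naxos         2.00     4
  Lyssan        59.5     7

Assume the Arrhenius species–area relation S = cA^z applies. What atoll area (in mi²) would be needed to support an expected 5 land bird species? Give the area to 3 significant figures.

7.74 mi²

z = ln(7/4) / ln(59.5/2) = 0.5596 / 3.3928 = 0.1649
c = 4 / 2^0.1649 = 4 / 1.121 = 3.568
A = (5/3.568)^(1/0.1649) ⇒ ln A = ln(1.401)/0.1649 = 2.0460
A = e^2.0460 ≈ 7.737 mi²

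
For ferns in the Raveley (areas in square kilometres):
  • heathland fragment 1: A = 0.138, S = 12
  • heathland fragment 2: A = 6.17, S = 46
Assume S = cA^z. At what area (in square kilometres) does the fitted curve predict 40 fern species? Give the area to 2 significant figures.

4.2 square kilometres

z = ln(46/12) / ln(6.17/0.138) = 1.3437 / 3.8002 = 0.3536
c = 12 / 0.138^0.3536 = 12 / 0.4964 = 24.17
A = (40/24.17)^(1/0.3536) ⇒ ln A = ln(1.655)/0.3536 = 1.4244
A = e^1.4244 ≈ 4.156 square kilometres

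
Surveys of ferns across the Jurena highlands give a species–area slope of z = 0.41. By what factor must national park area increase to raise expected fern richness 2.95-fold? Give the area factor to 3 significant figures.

(A₂/A₁)^0.41 = 2.95, so A₂/A₁ = 2.95^(1/0.41) = 2.95^2.439
ln(A₂/A₁) = ln 2.95 / 0.41 = 1.0818 / 0.41 = 2.6385
A₂/A₁ = e^2.6385 ≈ 13.99

14.0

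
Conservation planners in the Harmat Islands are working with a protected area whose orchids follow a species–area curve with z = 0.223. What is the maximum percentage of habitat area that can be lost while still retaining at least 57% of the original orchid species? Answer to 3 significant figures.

Need (A_new/A_old)^0.223 = 0.57, so A_new/A_old = 0.57^(1/0.223) = 0.57^4.484
ln(A_new/A_old) = ln 0.57 / 0.223 = -0.5621 / 0.223 = -2.5207
A_new/A_old = e^-2.5207 ≈ 0.0804
Fraction that can be lost = 1 − 0.0804 = 0.9196

92.0%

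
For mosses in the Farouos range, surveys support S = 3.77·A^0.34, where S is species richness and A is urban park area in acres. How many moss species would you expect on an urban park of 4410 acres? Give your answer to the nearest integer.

65 species

S = 3.77 × 4410^0.34
ln S = ln 3.77 + 0.34 × ln 4410 = 1.3271 + 0.34 × 8.3916 = 4.1802
S = e^4.1802 ≈ 65.38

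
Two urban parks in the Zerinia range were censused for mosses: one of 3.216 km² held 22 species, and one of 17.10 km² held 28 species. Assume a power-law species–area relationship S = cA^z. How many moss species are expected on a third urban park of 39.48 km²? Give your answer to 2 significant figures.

32

z = ln(28/22) / ln(17.1/3.216) = 0.2412 / 1.6709 = 0.1443
c = 22 / 3.216^0.1443 = 22 / 1.184 = 18.59
S₃ = 18.59 × 39.48^0.1443 = 18.59 × 1.7 ≈ 31.59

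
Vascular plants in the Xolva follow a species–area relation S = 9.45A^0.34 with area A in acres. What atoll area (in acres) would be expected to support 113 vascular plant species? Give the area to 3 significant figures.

1480 acres

113 = 9.45 × A^0.34  ⇒  A^0.34 = 113/9.45 = 11.96
ln A = ln(11.96) / 0.34 = 2.4814 / 0.34 = 7.2982
A = e^7.2982 ≈ 1478 acres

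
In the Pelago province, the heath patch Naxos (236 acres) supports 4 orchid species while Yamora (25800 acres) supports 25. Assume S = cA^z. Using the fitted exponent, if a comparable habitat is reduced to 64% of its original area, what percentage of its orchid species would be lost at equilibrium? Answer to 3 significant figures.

z = ln(25/4) / ln(25800/236) = 1.8326 / 4.6943 = 0.3904
S_new/S_old = (A_new/A_old)^z = 0.64^0.3904 = exp(0.3904 × -0.4463) = 0.8401
Fraction lost = 1 − 0.8401 = 0.1599

16.0%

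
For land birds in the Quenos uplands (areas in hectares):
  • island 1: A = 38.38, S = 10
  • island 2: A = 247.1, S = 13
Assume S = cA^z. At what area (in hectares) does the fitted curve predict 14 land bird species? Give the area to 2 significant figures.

420 hectares

z = ln(13/10) / ln(247.1/38.38) = 0.2624 / 1.8623 = 0.1409
c = 10 / 38.38^0.1409 = 10 / 1.672 = 5.982
A = (14/5.982)^(1/0.1409) ⇒ ln A = ln(2.34)/0.1409 = 6.0358
A = e^6.0358 ≈ 418.1 hectares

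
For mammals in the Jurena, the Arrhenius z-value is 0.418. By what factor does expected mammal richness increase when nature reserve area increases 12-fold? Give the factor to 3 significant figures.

S₂/S₁ = (A₂/A₁)^z = 12^0.418
ln(S₂/S₁) = 0.418 × ln 12 = 0.418 × 2.4849 = 1.0387
S₂/S₁ = e^1.0387 ≈ 2.826

2.83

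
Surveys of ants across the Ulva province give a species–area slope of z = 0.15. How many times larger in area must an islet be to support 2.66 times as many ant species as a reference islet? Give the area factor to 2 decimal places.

(A₂/A₁)^0.15 = 2.66, so A₂/A₁ = 2.66^(1/0.15) = 2.66^6.667
ln(A₂/A₁) = ln 2.66 / 0.15 = 0.9783 / 0.15 = 6.5222
A₂/A₁ = e^6.5222 ≈ 680.1

680.06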